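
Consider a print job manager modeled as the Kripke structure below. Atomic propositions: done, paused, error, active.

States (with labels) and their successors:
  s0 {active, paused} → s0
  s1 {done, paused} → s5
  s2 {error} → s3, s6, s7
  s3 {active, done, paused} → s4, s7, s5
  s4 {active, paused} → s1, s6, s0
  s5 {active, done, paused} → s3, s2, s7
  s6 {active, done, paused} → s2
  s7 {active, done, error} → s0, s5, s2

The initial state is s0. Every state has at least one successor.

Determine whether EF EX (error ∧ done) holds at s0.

States satisfying EX (error ∧ done): {s2, s3, s5}.
States satisfying EF EX (error ∧ done): {s1, s2, s3, s4, s5, s6, s7}.
No suitable path/successor from s0 witnesses the formula.
s0 ∉ Sat(EF EX (error ∧ done)).

Violated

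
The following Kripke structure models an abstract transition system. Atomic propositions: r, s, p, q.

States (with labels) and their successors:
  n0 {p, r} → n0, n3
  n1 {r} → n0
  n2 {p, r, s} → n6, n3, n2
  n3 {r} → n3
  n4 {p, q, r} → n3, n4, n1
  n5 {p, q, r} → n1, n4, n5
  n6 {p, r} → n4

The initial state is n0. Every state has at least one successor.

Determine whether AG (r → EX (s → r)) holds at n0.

Holds

States satisfying r → EX (s → r): {n0, n1, n2, n3, n4, n5, n6}.
States satisfying AG (r → EX (s → r)): {n0, n1, n2, n3, n4, n5, n6}.
Every state reachable from n0 satisfies r → EX (s → r).
n0 ∈ Sat(AG (r → EX (s → r))).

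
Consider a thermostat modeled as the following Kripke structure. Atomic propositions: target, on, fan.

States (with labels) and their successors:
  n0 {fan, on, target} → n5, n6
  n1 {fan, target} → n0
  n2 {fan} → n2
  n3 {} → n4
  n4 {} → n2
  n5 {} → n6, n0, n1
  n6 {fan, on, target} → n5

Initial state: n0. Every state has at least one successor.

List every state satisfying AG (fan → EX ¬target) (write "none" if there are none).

{n2, n3, n4}

States satisfying fan → EX ¬target: {n0, n2, n3, n4, n5, n6}.
States satisfying AG (fan → EX ¬target): {n2, n3, n4}.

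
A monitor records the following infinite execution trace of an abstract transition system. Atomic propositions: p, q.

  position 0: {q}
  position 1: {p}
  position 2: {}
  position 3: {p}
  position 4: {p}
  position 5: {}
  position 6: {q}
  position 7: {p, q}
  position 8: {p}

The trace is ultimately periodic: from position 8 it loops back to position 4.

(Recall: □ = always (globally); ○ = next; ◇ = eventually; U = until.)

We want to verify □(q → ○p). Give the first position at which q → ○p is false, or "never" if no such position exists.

q → ○p holds at every position 0..8, and those are all the positions the trace ever visits, so the invariant □(q → ○p) is never violated.

never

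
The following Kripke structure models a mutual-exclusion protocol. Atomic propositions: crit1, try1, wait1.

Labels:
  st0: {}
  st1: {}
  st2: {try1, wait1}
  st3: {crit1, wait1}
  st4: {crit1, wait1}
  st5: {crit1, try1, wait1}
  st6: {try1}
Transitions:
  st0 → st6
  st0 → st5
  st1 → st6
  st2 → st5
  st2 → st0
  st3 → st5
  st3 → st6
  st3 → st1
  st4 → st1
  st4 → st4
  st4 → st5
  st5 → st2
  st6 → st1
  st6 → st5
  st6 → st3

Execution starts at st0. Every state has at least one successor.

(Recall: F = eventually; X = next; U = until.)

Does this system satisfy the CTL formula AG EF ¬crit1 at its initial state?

Satisfied

States satisfying EF ¬crit1: {st0, st1, st2, st3, st4, st5, st6}.
States satisfying AG EF ¬crit1: {st0, st1, st2, st3, st4, st5, st6}.
Every state reachable from st0 satisfies EF ¬crit1.
st0 ∈ Sat(AG EF ¬crit1).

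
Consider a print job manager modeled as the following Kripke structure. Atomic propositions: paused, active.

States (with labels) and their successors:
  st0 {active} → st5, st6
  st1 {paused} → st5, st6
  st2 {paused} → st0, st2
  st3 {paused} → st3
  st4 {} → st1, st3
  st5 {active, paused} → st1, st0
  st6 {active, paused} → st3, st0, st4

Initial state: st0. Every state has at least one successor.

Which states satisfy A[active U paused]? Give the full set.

States satisfying active: {st0, st5, st6}.
States satisfying paused: {st1, st2, st3, st5, st6}.
States satisfying A[active U paused]: {st0, st1, st2, st3, st5, st6}.

{st0, st1, st2, st3, st5, st6}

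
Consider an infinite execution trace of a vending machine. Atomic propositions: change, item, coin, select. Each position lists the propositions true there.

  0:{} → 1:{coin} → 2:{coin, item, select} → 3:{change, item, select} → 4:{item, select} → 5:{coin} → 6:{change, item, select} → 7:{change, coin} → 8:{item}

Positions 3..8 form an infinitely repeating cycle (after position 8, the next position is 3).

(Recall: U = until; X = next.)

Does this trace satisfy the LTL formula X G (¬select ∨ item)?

Satisfied

The position after 0 is 1; G (¬select ∨ item) is true there.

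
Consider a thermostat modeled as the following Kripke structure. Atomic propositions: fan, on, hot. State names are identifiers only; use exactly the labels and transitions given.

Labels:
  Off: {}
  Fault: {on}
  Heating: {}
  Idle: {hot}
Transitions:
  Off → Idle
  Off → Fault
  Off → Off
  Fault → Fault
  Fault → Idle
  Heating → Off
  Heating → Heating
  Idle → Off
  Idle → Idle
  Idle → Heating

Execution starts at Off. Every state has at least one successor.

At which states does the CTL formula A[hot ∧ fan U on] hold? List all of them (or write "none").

{Fault}

States satisfying hot ∧ fan: ∅.
States satisfying on: {Fault}.
States satisfying A[hot ∧ fan U on]: {Fault}.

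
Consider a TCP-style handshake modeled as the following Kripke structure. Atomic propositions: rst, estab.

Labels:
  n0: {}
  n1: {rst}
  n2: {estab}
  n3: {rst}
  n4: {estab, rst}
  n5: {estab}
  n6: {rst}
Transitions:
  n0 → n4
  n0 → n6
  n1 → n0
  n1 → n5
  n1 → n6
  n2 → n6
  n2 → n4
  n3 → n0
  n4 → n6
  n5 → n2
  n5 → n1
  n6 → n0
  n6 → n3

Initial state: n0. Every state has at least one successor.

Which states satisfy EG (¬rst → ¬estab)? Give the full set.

{n0, n1, n3, n4, n6}

States satisfying ¬rst → ¬estab: {n0, n1, n3, n4, n6}.
States satisfying EG (¬rst → ¬estab): {n0, n1, n3, n4, n6}.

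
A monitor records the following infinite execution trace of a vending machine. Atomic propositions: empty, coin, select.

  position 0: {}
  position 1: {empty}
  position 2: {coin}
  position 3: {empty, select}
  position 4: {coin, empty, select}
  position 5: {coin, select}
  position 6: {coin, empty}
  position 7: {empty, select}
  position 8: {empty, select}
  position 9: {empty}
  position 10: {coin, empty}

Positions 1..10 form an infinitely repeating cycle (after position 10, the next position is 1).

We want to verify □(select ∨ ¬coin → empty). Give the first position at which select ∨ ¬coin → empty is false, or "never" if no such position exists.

At position 0 the labels are {}, so select ∨ ¬coin → empty is false there. This is the first violation.

0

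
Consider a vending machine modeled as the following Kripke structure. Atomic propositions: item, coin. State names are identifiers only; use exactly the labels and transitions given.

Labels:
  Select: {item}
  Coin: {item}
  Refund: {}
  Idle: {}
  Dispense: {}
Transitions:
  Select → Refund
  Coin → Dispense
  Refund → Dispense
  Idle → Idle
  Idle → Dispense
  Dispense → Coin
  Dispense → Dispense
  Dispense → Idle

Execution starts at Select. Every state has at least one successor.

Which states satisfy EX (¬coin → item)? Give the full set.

{Dispense}

States satisfying ¬coin → item: {Select, Coin}.
States satisfying EX (¬coin → item): {Dispense}.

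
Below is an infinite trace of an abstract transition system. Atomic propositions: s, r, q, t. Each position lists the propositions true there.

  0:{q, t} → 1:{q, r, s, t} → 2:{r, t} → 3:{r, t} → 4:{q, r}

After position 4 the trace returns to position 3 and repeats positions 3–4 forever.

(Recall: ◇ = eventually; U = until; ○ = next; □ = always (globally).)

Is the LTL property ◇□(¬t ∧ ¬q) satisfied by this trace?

□(¬t ∧ ¬q) is false at every position 0..4, so it never becomes true and ◇□(¬t ∧ ¬q) fails.

Does not hold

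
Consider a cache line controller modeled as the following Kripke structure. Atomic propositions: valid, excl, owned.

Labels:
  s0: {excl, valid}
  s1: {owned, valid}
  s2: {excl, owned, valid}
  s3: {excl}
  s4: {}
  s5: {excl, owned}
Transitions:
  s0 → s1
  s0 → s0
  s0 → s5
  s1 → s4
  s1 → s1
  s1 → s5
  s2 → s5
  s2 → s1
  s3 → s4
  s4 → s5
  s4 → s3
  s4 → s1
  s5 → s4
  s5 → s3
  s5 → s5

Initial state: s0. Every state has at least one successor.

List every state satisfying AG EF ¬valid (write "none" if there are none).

States satisfying EF ¬valid: {s0, s1, s2, s3, s4, s5}.
States satisfying AG EF ¬valid: {s0, s1, s2, s3, s4, s5}.

{s0, s1, s2, s3, s4, s5}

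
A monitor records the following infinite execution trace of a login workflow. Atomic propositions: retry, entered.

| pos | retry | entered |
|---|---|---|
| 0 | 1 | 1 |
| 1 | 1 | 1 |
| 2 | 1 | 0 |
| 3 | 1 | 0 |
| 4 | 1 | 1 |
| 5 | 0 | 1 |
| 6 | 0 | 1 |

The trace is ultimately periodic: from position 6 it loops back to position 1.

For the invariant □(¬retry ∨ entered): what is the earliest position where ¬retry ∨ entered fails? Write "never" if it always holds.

Check ¬retry ∨ entered at each position in order: 0 ✓, 1 ✓.
At position 2 the labels are {retry}, so ¬retry ∨ entered is false there. This is the first violation.

2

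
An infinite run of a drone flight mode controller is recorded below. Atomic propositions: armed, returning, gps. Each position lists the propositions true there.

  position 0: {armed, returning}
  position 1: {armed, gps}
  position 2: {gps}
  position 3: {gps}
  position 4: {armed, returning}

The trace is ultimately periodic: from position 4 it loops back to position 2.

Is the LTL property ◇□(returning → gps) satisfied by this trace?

No

□(returning → gps) is false at every position 0..4, so it never becomes true and ◇□(returning → gps) fails.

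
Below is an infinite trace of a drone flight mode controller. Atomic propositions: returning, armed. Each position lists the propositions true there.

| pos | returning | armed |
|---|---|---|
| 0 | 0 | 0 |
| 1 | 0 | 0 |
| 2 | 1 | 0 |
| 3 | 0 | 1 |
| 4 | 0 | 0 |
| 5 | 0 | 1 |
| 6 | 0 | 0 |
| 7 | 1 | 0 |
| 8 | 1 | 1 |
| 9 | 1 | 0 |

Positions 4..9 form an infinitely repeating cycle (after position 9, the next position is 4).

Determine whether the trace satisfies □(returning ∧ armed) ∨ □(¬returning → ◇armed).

returning ∧ armed must hold at every position from 0 onward. It fails at position 0, so □(returning ∧ armed) is false.
¬returning → ◇armed holds at every position 0..9, and those are all positions ever visited, so □(¬returning → ◇armed) holds.
Positions where ¬returning holds: 0, 1, 3, 4, 5, 6.
Check ◇armed at each: 0→ok, 1→ok, 3→ok, 4→ok, 5→ok, 6→ok.
At position 0: □(returning ∧ armed) is false; □(¬returning → ◇armed) is true; so □(returning ∧ armed) ∨ □(¬returning → ◇armed) is true.

Satisfied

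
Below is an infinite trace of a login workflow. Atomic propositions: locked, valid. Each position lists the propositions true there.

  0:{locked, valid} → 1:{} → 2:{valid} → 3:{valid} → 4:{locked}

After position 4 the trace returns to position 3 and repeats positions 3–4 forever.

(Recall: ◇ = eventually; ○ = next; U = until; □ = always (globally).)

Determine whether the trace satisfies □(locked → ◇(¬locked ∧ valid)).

locked → ◇(¬locked ∧ valid) holds at every position 0..4, and those are all positions ever visited, so □(locked → ◇(¬locked ∧ valid)) holds.
Positions where locked holds: 0, 4.
Check ◇(¬locked ∧ valid) at each: 0→ok, 4→ok.

Yes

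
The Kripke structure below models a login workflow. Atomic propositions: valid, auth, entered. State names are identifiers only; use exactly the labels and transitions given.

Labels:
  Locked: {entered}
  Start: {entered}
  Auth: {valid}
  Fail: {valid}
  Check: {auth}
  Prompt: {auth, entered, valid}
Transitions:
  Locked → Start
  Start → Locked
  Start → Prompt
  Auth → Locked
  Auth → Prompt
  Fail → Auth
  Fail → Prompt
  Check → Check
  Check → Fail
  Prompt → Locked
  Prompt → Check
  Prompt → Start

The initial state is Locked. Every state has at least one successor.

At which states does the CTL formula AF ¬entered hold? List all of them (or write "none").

{Auth, Fail, Check}

States satisfying ¬entered: {Auth, Fail, Check}.
States satisfying AF ¬entered: {Auth, Fail, Check}.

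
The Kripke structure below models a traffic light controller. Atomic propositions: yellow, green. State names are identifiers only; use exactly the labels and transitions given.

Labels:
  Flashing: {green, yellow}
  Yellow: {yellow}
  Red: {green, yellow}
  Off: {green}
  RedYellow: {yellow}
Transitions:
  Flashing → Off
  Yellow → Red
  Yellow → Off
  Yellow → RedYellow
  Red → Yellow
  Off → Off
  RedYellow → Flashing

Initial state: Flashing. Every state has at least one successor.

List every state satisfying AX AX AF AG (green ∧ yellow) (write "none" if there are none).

States satisfying AX AF AG (green ∧ yellow): ∅.
States satisfying AX AX AF AG (green ∧ yellow): ∅.

none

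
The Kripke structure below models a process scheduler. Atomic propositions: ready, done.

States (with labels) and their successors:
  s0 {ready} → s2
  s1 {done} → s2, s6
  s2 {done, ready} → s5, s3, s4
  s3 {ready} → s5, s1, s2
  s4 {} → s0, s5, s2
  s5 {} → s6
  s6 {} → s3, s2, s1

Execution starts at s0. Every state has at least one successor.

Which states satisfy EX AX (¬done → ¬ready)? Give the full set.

{s2, s3, s4, s6}

States satisfying AX (¬done → ¬ready): {s0, s1, s3, s5}.
States satisfying EX AX (¬done → ¬ready): {s2, s3, s4, s6}.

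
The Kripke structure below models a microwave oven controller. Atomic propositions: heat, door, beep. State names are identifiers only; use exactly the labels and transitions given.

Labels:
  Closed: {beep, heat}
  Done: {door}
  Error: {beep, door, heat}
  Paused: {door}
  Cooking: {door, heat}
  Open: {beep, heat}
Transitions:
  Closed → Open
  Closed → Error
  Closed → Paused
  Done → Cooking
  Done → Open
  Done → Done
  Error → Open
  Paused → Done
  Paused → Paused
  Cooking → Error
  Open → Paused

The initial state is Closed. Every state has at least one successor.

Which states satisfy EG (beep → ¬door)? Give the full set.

{Closed, Done, Paused, Open}

States satisfying beep → ¬door: {Closed, Done, Paused, Cooking, Open}.
States satisfying EG (beep → ¬door): {Closed, Done, Paused, Open}.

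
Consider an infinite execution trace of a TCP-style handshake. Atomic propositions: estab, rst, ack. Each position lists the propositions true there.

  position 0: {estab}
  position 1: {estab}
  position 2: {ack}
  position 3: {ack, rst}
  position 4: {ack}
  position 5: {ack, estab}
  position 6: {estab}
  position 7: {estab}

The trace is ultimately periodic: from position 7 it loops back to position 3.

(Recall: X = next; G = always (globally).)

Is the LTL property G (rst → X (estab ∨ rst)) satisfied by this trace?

rst → X (estab ∨ rst) must hold at every position from 0 onward. It fails at position 3, so G (rst → X (estab ∨ rst)) is false.
Positions where rst holds: 3.
Check X (estab ∨ rst) at each: 3→fails.

Does not hold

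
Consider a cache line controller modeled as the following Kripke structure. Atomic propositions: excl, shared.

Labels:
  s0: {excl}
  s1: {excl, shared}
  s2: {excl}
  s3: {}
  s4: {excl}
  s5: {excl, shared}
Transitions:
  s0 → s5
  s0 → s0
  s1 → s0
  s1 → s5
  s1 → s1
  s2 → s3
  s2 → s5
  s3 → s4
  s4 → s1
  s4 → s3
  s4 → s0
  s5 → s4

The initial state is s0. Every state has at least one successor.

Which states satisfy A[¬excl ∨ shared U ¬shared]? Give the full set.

States satisfying ¬excl ∨ shared: {s1, s3, s5}.
States satisfying ¬shared: {s0, s2, s3, s4}.
States satisfying A[¬excl ∨ shared U ¬shared]: {s0, s2, s3, s4, s5}.

{s0, s2, s3, s4, s5}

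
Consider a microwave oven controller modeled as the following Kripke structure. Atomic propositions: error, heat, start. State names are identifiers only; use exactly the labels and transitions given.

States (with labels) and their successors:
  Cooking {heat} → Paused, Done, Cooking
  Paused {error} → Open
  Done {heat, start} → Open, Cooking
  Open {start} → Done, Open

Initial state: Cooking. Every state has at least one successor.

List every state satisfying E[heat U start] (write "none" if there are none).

States satisfying heat: {Cooking, Done}.
States satisfying start: {Done, Open}.
States satisfying E[heat U start]: {Cooking, Done, Open}.

{Cooking, Done, Open}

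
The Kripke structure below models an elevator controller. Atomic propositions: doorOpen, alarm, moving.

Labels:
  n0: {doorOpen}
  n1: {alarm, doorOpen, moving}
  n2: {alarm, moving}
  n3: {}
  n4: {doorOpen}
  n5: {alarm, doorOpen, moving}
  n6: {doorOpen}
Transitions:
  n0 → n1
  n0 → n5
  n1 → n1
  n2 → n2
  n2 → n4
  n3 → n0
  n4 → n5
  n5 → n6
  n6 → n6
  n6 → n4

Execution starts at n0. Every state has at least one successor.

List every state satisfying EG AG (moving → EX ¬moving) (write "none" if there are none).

{n2, n4, n5, n6}

States satisfying AG (moving → EX ¬moving): {n2, n4, n5, n6}.
States satisfying EG AG (moving → EX ¬moving): {n2, n4, n5, n6}.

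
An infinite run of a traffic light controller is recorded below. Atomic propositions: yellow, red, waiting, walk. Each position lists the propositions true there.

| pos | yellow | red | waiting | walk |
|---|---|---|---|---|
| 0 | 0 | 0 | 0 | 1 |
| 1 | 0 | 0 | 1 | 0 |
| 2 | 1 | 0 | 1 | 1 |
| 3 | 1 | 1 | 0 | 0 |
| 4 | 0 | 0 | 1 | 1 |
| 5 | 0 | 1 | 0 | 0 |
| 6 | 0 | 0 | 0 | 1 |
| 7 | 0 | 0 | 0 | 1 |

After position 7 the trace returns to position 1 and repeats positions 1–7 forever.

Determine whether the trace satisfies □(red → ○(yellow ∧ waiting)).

red → ○(yellow ∧ waiting) must hold at every position from 0 onward. It fails at position 3, so □(red → ○(yellow ∧ waiting)) is false.
Positions where red holds: 3, 5.
Check ○(yellow ∧ waiting) at each: 3→fails, 5→fails.

No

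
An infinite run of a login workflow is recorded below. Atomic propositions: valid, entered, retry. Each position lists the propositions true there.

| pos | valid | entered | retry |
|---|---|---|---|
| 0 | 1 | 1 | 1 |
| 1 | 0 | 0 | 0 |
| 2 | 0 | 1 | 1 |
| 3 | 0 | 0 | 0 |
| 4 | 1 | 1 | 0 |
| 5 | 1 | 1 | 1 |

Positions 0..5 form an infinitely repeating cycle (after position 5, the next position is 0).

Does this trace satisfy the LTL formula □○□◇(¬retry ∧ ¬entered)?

Satisfied

○□◇(¬retry ∧ ¬entered) holds at every position 0..5, and those are all positions ever visited, so □○□◇(¬retry ∧ ¬entered) holds.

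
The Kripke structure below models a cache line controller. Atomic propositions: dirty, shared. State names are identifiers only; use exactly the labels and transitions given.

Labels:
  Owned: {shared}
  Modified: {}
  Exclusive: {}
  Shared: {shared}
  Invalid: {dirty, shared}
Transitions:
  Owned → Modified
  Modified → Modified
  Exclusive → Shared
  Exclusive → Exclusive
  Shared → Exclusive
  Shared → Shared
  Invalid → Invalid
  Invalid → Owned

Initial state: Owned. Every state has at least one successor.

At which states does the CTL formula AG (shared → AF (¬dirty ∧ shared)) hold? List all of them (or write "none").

States satisfying shared → AF (¬dirty ∧ shared): {Owned, Modified, Exclusive, Shared}.
States satisfying AG (shared → AF (¬dirty ∧ shared)): {Owned, Modified, Exclusive, Shared}.

{Owned, Modified, Exclusive, Shared}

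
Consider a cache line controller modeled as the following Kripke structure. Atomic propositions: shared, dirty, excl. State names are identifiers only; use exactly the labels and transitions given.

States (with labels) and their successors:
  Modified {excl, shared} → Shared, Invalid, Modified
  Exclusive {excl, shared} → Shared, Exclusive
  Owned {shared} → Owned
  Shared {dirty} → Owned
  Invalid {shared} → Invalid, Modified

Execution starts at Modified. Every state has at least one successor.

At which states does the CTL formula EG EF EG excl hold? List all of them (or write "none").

{Modified, Exclusive, Invalid}

States satisfying EF EG excl: {Modified, Exclusive, Invalid}.
States satisfying EG EF EG excl: {Modified, Exclusive, Invalid}.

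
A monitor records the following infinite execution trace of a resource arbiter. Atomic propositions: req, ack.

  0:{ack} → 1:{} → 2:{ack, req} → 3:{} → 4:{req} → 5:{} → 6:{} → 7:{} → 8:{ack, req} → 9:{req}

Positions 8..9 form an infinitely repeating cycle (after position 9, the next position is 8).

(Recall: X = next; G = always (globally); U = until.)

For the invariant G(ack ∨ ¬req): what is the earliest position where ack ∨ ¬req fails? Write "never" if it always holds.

4

Check ack ∨ ¬req at each position in order: 0 ✓, 1 ✓, 2 ✓, 3 ✓.
At position 4 the labels are {req}, so ack ∨ ¬req is false there. This is the first violation.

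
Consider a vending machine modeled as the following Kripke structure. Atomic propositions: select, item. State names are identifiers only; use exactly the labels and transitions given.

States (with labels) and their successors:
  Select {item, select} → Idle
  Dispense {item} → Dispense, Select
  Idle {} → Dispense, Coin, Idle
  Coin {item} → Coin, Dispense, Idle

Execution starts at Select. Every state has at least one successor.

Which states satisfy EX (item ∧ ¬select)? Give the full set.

States satisfying item ∧ ¬select: {Dispense, Coin}.
States satisfying EX (item ∧ ¬select): {Dispense, Idle, Coin}.

{Dispense, Idle, Coin}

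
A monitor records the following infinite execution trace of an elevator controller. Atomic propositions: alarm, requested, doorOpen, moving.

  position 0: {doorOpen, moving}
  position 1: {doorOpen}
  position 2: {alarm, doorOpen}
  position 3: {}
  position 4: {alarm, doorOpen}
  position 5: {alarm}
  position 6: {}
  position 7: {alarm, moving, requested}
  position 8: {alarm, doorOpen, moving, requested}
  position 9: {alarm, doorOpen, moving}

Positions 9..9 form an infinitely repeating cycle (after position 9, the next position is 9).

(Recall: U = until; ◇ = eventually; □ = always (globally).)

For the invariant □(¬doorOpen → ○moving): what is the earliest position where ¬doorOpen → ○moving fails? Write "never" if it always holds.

3

Check ¬doorOpen → ○moving at each position in order: 0 ✓, 1 ✓, 2 ✓.
At position 3 the labels are {} and the next position 4 has {alarm, doorOpen}, so ¬doorOpen → ○moving is false there. This is the first violation.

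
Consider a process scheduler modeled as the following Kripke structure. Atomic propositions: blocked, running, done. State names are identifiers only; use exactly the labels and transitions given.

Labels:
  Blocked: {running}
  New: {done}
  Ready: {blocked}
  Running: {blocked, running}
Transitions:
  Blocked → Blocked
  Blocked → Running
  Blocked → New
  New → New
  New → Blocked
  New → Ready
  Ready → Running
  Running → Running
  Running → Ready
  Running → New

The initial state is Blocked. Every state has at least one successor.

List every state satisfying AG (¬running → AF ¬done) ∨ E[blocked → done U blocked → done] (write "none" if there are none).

States satisfying ¬running → AF ¬done: {Blocked, Ready, Running}.
States satisfying AG (¬running → AF ¬done): ∅.
States satisfying blocked → done: {Blocked, New}.
States satisfying E[blocked → done U blocked → done]: {Blocked, New}.
States satisfying AG (¬running → AF ¬done) ∨ E[blocked → done U blocked → done]: {Blocked, New}.

{Blocked, New}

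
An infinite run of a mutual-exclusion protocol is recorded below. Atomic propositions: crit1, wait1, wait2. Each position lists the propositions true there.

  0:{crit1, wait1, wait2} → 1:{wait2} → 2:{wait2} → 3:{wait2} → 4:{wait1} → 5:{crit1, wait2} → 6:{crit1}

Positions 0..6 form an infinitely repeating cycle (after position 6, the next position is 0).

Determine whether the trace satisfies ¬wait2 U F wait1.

Satisfied

Walking from position 0: F wait1 first holds at position 0, and ¬wait2 holds at every earlier position along the way, so ¬wait2 U F wait1 holds.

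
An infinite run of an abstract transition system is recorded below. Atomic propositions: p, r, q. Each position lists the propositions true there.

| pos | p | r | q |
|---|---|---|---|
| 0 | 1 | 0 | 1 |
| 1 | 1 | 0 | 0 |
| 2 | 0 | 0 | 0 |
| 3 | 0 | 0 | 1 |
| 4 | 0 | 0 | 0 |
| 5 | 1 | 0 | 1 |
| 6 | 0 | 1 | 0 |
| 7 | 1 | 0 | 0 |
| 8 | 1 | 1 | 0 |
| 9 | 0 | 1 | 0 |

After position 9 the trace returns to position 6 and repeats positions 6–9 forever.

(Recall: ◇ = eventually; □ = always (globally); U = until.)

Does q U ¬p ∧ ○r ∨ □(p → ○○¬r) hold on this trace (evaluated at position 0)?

p → ○○¬r must hold at every position from 0 onward. It fails at position 7, so □(p → ○○¬r) is false.
Positions where p holds: 0, 1, 5, 7, 8.
Check ○○¬r at each: 0→ok, 1→ok, 5→ok, 7→fails, 8→fails.
At position 0: q U ¬p ∧ ○r is false; □(p → ○○¬r) is false; so q U ¬p ∧ ○r ∨ □(p → ○○¬r) is false.

No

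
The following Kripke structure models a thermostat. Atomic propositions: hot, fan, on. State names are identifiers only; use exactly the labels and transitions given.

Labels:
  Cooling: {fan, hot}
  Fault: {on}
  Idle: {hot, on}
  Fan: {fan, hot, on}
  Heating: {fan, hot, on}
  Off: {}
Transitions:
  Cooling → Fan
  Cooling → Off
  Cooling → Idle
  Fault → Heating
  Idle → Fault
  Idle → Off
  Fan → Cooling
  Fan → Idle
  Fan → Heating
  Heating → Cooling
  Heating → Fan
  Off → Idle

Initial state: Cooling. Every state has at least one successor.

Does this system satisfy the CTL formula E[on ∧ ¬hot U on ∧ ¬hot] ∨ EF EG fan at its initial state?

States satisfying on ∧ ¬hot: {Fault}.
States satisfying E[on ∧ ¬hot U on ∧ ¬hot]: {Fault}.
States satisfying EG fan: {Cooling, Fan, Heating}.
States satisfying EF EG fan: {Cooling, Fault, Idle, Fan, Heating, Off}.
States satisfying E[on ∧ ¬hot U on ∧ ¬hot] ∨ EF EG fan: {Cooling, Fault, Idle, Fan, Heating, Off}.
Cooling ∈ Sat(E[on ∧ ¬hot U on ∧ ¬hot] ∨ EF EG fan).

Holds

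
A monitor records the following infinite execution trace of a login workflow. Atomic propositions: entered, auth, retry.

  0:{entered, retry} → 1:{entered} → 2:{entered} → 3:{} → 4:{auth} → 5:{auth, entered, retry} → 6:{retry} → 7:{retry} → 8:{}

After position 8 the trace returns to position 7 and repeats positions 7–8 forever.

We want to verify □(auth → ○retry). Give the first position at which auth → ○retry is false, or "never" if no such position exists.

never

auth → ○retry holds at every position 0..8, and those are all the positions the trace ever visits, so the invariant □(auth → ○retry) is never violated.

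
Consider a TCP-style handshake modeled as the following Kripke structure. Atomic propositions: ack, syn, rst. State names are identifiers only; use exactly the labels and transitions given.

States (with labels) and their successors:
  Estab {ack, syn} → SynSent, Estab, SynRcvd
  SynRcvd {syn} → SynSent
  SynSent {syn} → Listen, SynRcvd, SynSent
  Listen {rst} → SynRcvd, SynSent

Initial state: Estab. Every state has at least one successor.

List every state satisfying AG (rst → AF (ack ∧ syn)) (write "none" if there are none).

none

States satisfying rst → AF (ack ∧ syn): {Estab, SynRcvd, SynSent}.
States satisfying AG (rst → AF (ack ∧ syn)): ∅.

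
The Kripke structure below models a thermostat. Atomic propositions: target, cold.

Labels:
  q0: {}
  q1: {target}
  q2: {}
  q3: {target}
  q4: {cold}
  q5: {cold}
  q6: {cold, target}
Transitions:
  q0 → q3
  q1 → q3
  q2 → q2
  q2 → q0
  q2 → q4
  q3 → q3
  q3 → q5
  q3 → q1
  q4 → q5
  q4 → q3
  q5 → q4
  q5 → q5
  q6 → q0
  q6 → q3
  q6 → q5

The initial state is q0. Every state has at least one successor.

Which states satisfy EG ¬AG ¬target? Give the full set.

States satisfying ¬AG ¬target: {q0, q1, q2, q3, q4, q5, q6}.
States satisfying EG ¬AG ¬target: {q0, q1, q2, q3, q4, q5, q6}.

{q0, q1, q2, q3, q4, q5, q6}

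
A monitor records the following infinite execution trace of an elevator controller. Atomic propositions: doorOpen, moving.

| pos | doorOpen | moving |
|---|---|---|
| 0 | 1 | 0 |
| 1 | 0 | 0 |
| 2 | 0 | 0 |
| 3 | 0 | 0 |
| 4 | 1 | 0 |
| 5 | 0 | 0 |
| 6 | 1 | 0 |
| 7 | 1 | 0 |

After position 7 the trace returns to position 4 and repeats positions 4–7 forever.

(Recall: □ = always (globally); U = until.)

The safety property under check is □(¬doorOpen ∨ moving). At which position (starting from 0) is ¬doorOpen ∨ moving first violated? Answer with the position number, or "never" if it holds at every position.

0

At position 0 the labels are {doorOpen}, so ¬doorOpen ∨ moving is false there. This is the first violation.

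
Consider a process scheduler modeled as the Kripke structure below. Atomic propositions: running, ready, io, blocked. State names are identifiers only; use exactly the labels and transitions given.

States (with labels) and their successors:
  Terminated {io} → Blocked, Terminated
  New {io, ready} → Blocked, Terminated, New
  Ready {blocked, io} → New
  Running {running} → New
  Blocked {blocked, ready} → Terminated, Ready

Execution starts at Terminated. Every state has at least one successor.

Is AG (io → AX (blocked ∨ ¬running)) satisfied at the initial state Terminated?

Holds

States satisfying io → AX (blocked ∨ ¬running): {Terminated, New, Ready, Running, Blocked}.
States satisfying AG (io → AX (blocked ∨ ¬running)): {Terminated, New, Ready, Running, Blocked}.
Every state reachable from Terminated satisfies io → AX (blocked ∨ ¬running).
Terminated ∈ Sat(AG (io → AX (blocked ∨ ¬running))).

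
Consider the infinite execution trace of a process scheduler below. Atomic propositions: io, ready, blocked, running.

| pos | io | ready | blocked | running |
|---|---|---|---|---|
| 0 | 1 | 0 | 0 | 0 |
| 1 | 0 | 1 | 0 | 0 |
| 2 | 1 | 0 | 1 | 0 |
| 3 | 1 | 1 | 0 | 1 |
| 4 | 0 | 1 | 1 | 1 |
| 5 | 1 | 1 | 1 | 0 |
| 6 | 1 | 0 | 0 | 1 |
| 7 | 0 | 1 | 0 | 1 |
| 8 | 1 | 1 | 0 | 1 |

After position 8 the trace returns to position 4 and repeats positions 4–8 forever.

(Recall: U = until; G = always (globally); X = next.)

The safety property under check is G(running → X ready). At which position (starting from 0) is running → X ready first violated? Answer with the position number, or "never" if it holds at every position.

running → X ready holds at every position 0..8, and those are all the positions the trace ever visits, so the invariant G(running → X ready) is never violated.

never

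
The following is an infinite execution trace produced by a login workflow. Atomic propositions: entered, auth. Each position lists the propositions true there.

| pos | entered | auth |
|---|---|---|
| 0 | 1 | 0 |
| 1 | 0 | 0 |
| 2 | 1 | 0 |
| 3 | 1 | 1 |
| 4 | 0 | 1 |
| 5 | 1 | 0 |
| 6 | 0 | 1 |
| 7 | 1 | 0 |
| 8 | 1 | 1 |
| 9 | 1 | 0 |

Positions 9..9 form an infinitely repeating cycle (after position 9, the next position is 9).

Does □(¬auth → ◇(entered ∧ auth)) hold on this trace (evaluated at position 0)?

¬auth → ◇(entered ∧ auth) must hold at every position from 0 onward. It fails at position 9, so □(¬auth → ◇(entered ∧ auth)) is false.
Positions where ¬auth holds: 0, 1, 2, 5, 7, 9.
Check ◇(entered ∧ auth) at each: 0→ok, 1→ok, 2→ok, 5→ok, 7→ok, 9→fails.

Does not hold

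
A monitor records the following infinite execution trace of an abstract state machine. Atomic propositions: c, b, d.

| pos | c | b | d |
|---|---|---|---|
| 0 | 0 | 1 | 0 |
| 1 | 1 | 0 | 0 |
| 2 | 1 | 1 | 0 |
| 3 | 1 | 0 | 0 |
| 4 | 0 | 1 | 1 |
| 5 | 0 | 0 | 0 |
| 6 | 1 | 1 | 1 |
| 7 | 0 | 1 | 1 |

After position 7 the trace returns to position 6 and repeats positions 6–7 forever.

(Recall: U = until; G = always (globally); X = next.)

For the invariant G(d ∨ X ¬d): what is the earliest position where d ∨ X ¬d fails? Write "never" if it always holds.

Check d ∨ X ¬d at each position in order: 0 ✓, 1 ✓, 2 ✓.
At position 3 the labels are {c} and the next position 4 has {b, d}, so d ∨ X ¬d is false there. This is the first violation.

3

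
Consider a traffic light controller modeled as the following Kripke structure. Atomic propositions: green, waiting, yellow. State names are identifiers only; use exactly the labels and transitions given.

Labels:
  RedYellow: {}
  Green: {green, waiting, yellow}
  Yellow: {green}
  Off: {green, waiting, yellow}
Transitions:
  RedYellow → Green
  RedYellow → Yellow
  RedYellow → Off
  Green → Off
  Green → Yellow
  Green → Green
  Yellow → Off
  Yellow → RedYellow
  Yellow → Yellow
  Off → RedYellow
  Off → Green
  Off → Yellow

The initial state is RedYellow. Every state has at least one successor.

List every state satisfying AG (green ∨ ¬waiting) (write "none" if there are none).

{RedYellow, Green, Yellow, Off}

States satisfying green ∨ ¬waiting: {RedYellow, Green, Yellow, Off}.
States satisfying AG (green ∨ ¬waiting): {RedYellow, Green, Yellow, Off}.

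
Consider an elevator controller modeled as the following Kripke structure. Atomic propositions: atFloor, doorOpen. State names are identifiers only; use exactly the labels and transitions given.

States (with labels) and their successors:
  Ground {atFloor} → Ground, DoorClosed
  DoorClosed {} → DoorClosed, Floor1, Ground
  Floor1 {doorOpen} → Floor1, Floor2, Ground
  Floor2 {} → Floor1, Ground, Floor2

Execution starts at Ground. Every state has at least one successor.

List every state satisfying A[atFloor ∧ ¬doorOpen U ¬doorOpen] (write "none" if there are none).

{Ground, DoorClosed, Floor2}

States satisfying atFloor ∧ ¬doorOpen: {Ground}.
States satisfying ¬doorOpen: {Ground, DoorClosed, Floor2}.
States satisfying A[atFloor ∧ ¬doorOpen U ¬doorOpen]: {Ground, DoorClosed, Floor2}.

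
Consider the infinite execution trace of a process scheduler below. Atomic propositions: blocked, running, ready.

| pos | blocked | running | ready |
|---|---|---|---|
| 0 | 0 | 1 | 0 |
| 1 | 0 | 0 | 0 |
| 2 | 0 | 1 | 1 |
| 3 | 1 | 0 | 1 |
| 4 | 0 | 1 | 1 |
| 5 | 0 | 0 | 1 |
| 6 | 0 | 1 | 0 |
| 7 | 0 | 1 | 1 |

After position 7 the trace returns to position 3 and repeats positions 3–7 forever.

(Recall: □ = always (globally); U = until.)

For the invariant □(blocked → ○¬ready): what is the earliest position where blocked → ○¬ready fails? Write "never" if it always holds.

Check blocked → ○¬ready at each position in order: 0 ✓, 1 ✓, 2 ✓.
At position 3 the labels are {blocked, ready} and the next position 4 has {ready, running}, so blocked → ○¬ready is false there. This is the first violation.

3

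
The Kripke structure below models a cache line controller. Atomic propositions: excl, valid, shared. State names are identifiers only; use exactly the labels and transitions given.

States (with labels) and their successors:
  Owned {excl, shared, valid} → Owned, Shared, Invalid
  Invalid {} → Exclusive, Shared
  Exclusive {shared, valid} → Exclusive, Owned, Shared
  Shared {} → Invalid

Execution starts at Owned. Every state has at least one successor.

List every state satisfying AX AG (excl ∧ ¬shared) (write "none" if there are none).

none

States satisfying AG (excl ∧ ¬shared): ∅.
States satisfying AX AG (excl ∧ ¬shared): ∅.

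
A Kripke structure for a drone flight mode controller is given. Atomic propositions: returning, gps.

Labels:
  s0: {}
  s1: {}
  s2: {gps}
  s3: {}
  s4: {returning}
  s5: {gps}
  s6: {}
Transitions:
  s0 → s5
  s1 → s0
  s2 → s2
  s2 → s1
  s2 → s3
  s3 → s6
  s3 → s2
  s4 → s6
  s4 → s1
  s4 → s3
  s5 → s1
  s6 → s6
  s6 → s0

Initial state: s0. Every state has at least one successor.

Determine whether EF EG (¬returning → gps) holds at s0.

Violated

States satisfying EG (¬returning → gps): {s2}.
States satisfying EF EG (¬returning → gps): {s2, s3, s4}.
No suitable path/successor from s0 witnesses the formula.
s0 ∉ Sat(EF EG (¬returning → gps)).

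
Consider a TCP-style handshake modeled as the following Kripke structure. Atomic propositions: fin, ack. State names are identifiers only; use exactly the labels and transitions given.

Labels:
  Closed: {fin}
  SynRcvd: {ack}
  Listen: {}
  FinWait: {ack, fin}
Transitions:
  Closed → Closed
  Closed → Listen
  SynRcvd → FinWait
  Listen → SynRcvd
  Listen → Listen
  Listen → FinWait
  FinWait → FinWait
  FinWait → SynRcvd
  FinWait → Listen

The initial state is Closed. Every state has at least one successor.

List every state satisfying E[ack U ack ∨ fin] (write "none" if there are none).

States satisfying ack: {SynRcvd, FinWait}.
States satisfying ack ∨ fin: {Closed, SynRcvd, FinWait}.
States satisfying E[ack U ack ∨ fin]: {Closed, SynRcvd, FinWait}.

{Closed, SynRcvd, FinWait}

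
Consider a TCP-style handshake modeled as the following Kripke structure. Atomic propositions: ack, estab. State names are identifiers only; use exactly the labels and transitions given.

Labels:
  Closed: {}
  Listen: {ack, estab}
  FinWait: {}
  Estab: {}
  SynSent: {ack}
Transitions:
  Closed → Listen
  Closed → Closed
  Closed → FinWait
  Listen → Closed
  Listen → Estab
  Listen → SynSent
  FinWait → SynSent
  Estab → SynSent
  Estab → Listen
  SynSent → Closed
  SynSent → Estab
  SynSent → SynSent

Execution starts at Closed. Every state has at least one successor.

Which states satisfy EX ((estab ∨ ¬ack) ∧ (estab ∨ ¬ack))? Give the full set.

{Closed, Listen, Estab, SynSent}

States satisfying (estab ∨ ¬ack) ∧ (estab ∨ ¬ack): {Closed, Listen, FinWait, Estab}.
States satisfying EX ((estab ∨ ¬ack) ∧ (estab ∨ ¬ack)): {Closed, Listen, Estab, SynSent}.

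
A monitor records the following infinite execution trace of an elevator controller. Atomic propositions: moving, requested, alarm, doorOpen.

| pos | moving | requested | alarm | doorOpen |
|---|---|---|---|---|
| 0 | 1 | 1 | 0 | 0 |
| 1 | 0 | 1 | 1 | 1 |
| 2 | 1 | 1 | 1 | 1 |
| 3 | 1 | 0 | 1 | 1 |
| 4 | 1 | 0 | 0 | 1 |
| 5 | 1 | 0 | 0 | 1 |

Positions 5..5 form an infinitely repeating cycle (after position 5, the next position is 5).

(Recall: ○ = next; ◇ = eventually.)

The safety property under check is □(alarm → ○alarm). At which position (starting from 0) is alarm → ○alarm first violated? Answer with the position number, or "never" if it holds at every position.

Check alarm → ○alarm at each position in order: 0 ✓, 1 ✓, 2 ✓.
At position 3 the labels are {alarm, doorOpen, moving} and the next position 4 has {doorOpen, moving}, so alarm → ○alarm is false there. This is the first violation.

3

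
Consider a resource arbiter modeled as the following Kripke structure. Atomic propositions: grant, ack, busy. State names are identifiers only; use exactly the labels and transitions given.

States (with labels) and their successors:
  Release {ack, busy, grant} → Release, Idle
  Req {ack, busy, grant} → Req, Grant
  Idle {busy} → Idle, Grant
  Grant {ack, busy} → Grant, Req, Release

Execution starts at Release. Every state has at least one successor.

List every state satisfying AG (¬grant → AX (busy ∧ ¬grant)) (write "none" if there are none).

none

States satisfying ¬grant → AX (busy ∧ ¬grant): {Release, Req, Idle}.
States satisfying AG (¬grant → AX (busy ∧ ¬grant)): ∅.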